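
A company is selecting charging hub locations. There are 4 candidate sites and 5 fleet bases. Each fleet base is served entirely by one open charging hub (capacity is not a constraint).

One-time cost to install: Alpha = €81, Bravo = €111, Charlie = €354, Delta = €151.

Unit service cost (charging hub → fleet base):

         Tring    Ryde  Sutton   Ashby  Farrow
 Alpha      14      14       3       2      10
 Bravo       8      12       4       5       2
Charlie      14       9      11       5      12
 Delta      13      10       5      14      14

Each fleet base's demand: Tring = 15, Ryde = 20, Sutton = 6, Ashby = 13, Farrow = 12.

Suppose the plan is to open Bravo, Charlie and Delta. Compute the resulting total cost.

Each fleet base is assigned to its cheapest site among the open ones.
{Bravo, Charlie, Delta}: Tring→Bravo 8·15=120, Ryde→Charlie 9·20=180, Sutton→Bravo 4·6=24, Ashby→Bravo 5·13=65, Farrow→Bravo 2·12=24. Service 413; fixed 616; total 1029.

Total cost: 1029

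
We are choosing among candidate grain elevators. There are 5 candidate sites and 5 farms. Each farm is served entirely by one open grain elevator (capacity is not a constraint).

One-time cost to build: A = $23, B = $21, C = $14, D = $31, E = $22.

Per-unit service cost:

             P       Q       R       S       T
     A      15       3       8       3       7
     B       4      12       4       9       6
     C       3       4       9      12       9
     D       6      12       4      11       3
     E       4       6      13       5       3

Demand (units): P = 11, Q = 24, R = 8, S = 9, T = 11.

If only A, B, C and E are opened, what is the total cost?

Total cost: 277

Each farm is assigned to its cheapest site among the open ones.
{A, B, C, E}: P→C 3·11=33, Q→A 3·24=72, R→B 4·8=32, S→A 3·9=27, T→E 3·11=33. Service 197; fixed 80; total 277.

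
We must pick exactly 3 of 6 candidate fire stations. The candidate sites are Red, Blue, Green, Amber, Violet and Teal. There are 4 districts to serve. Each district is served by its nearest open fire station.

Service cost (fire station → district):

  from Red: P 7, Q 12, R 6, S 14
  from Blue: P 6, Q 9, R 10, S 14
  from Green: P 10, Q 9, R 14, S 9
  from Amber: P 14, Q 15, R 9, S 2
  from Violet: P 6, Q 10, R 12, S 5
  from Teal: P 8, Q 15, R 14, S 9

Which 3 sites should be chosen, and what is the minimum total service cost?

With exactly 3 open, each district uses its cheapest among the chosen.
{Red, Blue, Amber}: P→Blue 6, Q→Blue 9, R→Red 6, S→Amber 2. Service cost 23.
{Red, Green, Amber}: service cost 24
{Red, Amber, Violet}: service cost 24
Among all 20 size-3 choices, {Red, Blue, Amber} is lowest.

Choose Red, Blue and Amber; total service cost 23.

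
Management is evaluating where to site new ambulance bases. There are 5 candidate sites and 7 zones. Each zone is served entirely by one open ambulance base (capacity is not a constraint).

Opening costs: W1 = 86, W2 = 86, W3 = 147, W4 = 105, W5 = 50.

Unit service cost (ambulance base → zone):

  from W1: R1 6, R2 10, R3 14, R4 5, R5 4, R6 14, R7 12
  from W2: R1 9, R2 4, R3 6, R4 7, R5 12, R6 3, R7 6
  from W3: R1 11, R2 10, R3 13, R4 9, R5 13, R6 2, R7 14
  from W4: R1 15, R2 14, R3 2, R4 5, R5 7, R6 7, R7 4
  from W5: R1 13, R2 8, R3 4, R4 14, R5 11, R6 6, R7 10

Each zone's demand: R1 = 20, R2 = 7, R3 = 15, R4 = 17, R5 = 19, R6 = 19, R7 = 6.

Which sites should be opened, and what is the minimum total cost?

Open W1 and W2; minimum total cost 664.

For any fixed open set, each zone goes to its cheapest open site; total = fixed + service.
{W1, W2}: R1→W1 6·20=120, R2→W2 4·7=28, R3→W2 6·15=90, R4→W1 5·17=85, R5→W1 4·19=76, R6→W2 3·19=57, R7→W2 6·6=36. Service 492; fixed 172; total 664.
{W1, W2, W5}: service 462 + fixed 222 = 684
{W1, W2, W4}: service 420 + fixed 277 = 697
{W1, W2, W3, W4, W5}: service 401 + fixed 474 = 875
No other subset beats 664.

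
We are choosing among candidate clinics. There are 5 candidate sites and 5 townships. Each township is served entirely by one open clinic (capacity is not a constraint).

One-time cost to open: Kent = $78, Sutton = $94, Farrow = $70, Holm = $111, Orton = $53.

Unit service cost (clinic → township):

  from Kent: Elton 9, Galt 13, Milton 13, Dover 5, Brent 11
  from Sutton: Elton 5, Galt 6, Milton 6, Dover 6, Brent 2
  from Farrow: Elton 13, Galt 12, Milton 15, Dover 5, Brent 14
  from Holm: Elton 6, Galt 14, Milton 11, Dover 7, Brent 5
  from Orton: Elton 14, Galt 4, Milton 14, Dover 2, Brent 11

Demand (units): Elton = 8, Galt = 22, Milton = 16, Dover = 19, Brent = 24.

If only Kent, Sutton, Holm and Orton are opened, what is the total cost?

Total cost: 646

Each township is assigned to its cheapest site among the open ones.
{Kent, Sutton, Holm, Orton}: Elton→Sutton 5·8=40, Galt→Orton 4·22=88, Milton→Sutton 6·16=96, Dover→Orton 2·19=38, Brent→Sutton 2·24=48. Service 310; fixed 336; total 646.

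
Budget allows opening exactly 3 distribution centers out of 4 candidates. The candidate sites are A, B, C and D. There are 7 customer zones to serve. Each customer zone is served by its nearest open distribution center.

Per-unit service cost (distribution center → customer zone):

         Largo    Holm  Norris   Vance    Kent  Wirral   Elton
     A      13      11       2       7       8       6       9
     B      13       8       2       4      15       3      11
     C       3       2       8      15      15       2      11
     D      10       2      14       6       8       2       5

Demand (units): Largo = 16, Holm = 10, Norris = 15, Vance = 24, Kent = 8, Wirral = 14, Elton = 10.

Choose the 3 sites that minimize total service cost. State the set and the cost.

With exactly 3 open, each customer zone uses its cheapest among the chosen.
{B, C, D}: Largo→C 3·16=48, Holm→C 2·10=20, Norris→B 2·15=30, Vance→B 4·24=96, Kent→D 8·8=64, Wirral→C 2·14=28, Elton→D 5·10=50. Service cost 336.
{A, B, C}: service cost 376
{A, C, D}: service cost 384
Among all 4 size-3 choices, {B, C, D} is lowest.

Choose B, C and D; total service cost 336.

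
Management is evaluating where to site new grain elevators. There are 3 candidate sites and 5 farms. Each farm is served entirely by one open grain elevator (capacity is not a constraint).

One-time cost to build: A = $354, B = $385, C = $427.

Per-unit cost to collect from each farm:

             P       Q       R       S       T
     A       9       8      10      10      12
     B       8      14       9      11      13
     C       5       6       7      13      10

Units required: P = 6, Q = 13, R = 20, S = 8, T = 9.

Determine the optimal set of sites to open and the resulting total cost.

Open C only; minimum total cost 869.

For any fixed open set, each farm goes to its cheapest open site; total = fixed + service.
{C}: P→C 5·6=30, Q→C 6·13=78, R→C 7·20=140, S→C 13·8=104, T→C 10·9=90. Service 442; fixed 427; total 869.
{A}: service 546 + fixed 354 = 900
{B}: service 615 + fixed 385 = 1000
{A, B, C}: service 418 + fixed 1166 = 1584
(All 7 nonempty subsets were checked; C only is lowest.)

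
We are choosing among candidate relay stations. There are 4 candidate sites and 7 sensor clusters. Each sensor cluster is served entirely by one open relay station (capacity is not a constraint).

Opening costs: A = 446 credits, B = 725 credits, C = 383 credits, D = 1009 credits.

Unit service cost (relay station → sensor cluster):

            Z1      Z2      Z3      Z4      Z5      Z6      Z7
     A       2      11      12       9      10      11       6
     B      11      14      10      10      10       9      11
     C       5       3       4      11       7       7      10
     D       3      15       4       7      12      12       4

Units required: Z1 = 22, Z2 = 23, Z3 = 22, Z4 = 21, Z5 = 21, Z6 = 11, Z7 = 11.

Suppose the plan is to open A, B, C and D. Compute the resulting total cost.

Each sensor cluster is assigned to its cheapest site among the open ones.
{A, B, C, D}: Z1→A 2·22=44, Z2→C 3·23=69, Z3→C 4·22=88, Z4→D 7·21=147, Z5→C 7·21=147, Z6→C 7·11=77, Z7→D 4·11=44. Service 616; fixed 2563; total 3179.

Total cost: 3179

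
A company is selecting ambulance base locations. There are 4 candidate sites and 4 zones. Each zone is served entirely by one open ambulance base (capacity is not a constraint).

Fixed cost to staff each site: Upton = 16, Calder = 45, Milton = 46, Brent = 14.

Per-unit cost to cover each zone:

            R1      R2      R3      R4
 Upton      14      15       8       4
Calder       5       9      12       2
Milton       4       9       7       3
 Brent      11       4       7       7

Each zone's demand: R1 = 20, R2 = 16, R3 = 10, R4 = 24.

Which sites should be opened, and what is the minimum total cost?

Open Calder and Brent; minimum total cost 341.

For any fixed open set, each zone goes to its cheapest open site; total = fixed + service.
{Calder, Brent}: R1→Calder 5·20=100, R2→Brent 4·16=64, R3→Brent 7·10=70, R4→Calder 2·24=48. Service 282; fixed 59; total 341.
{Milton, Brent}: service 286 + fixed 60 = 346
{Upton, Calder, Brent}: service 282 + fixed 75 = 357
{Upton, Calder, Milton, Brent}: R1→Milton 4·20=80, R2→Brent 4·16=64, R3→Milton 7·10=70, R4→Calder 2·24=48. Service 262; fixed 121; total 383.
No other subset beats 341.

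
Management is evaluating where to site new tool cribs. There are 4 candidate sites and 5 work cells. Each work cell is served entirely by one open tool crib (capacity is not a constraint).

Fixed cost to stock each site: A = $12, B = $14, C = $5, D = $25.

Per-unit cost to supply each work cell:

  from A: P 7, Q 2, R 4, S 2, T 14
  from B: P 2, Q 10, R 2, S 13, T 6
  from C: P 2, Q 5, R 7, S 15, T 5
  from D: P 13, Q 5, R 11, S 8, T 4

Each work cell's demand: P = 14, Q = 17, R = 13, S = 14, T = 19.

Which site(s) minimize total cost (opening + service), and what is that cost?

Open A, B and C; minimum total cost 242.

For any fixed open set, each work cell goes to its cheapest open site; total = fixed + service.
{A, B, C}: P→B 2·14=28, Q→A 2·17=34, R→B 2·13=26, S→A 2·14=28, T→C 5·19=95. Service 211; fixed 31; total 242.
{A, B, D}: P→B 2·14=28, Q→A 2·17=34, R→B 2·13=26, S→A 2·14=28, T→D 4·19=76. Service 192; fixed 51; total 243.
{A, B, C, D}: service 192 + fixed 56 = 248
{C}: service 509 + fixed 5 = 514
No other subset beats 242.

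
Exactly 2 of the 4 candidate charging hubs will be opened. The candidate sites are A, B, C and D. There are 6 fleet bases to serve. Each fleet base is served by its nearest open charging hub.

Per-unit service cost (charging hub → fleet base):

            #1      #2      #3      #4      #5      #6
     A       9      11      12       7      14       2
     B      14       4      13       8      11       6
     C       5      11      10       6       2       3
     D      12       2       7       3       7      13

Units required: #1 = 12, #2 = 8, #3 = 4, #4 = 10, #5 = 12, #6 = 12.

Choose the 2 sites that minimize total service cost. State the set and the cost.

Choose C and D; total service cost 194.

With exactly 2 open, each fleet base uses its cheapest among the chosen.
{C, D}: #1→C 5·12=60, #2→D 2·8=16, #3→D 7·4=28, #4→D 3·10=30, #5→C 2·12=24, #6→C 3·12=36. Service cost 194.
{B, C}: service cost 252
{A, D}: service cost 290
Among all 6 size-2 choices, {C, D} is lowest.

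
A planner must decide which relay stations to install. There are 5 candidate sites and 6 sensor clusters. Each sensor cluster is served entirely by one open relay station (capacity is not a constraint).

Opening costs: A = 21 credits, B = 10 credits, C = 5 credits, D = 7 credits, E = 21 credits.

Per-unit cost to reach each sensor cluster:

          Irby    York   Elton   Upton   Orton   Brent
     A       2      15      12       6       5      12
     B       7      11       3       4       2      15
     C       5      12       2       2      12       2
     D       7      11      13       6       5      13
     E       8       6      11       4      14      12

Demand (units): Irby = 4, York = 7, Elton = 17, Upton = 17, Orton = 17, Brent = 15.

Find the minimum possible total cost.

For any fixed open set, each sensor cluster goes to its cheapest open site; total = fixed + service.
{B, C, E}: Irby→C 5·4=20, York→E 6·7=42, Elton→C 2·17=34, Upton→C 2·17=34, Orton→B 2·17=34, Brent→C 2·15=30. Service 194; fixed 36; total 230.
{B, C, D, E}: service 194 + fixed 43 = 237
{A, B, C, E}: service 182 + fixed 57 = 239
{A, B, C, D, E}: service 182 + fixed 64 = 246
No other subset beats 230.

Minimum total cost: 230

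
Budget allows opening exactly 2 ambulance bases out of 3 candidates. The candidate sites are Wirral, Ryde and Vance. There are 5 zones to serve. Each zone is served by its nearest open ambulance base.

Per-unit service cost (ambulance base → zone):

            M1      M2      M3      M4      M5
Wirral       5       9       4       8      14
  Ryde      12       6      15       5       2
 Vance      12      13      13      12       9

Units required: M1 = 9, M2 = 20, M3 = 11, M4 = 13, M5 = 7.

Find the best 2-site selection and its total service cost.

With exactly 2 open, each zone uses its cheapest among the chosen.
{Wirral, Ryde}: M1→Wirral 5·9=45, M2→Ryde 6·20=120, M3→Wirral 4·11=44, M4→Ryde 5·13=65, M5→Ryde 2·7=14. Service cost 288.
{Wirral, Vance}: service cost 436
{Ryde, Vance}: service cost 450
Among all 3 size-2 choices, {Wirral, Ryde} is lowest.

Choose Wirral and Ryde; total service cost 288.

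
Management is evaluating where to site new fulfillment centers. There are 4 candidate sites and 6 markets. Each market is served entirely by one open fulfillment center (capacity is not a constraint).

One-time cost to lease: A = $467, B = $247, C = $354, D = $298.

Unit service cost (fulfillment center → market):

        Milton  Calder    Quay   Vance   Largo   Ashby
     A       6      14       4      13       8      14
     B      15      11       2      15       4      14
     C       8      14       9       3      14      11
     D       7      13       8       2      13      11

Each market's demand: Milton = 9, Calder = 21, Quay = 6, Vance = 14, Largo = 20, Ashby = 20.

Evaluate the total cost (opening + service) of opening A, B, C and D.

Total cost: 1991

Each market is assigned to its cheapest site among the open ones.
{A, B, C, D}: Milton→A 6·9=54, Calder→B 11·21=231, Quay→B 2·6=12, Vance→D 2·14=28, Largo→B 4·20=80, Ashby→C 11·20=220. Service 625; fixed 1366; total 1991.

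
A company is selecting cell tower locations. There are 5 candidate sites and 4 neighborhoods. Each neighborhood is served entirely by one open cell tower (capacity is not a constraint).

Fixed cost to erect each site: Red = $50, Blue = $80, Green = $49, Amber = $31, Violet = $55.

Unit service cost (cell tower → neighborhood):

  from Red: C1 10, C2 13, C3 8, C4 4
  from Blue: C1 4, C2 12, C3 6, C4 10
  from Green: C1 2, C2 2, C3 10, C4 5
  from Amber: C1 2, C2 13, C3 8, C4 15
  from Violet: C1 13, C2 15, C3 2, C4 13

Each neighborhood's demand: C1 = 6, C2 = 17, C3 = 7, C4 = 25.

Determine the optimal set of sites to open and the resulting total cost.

Open Green and Violet; minimum total cost 289.

For any fixed open set, each neighborhood goes to its cheapest open site; total = fixed + service.
{Green, Violet}: C1→Green 2·6=12, C2→Green 2·17=34, C3→Violet 2·7=14, C4→Green 5·25=125. Service 185; fixed 104; total 289.
{Green}: service 241 + fixed 49 = 290
{Red, Green}: service 202 + fixed 99 = 301
{Red, Blue, Green, Amber, Violet}: service 160 + fixed 265 = 425
No other subset beats 289.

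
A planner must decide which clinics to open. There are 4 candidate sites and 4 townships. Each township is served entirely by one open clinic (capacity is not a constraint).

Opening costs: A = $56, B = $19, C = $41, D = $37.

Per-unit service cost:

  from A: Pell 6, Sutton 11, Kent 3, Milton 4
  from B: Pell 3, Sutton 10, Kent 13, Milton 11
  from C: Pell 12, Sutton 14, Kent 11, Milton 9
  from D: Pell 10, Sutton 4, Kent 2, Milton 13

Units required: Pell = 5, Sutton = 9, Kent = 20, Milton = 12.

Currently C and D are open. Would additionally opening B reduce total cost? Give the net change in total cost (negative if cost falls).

Current service cost with {C, D}: 234.
Adding B: each township re-picks its cheapest; new service cost 199, saving 35.
Extra fixed cost: 19. Net change = 19 − 35 = -16.
(Totals: 312 → 296.)

Yes — net change −16 (cost falls by 16).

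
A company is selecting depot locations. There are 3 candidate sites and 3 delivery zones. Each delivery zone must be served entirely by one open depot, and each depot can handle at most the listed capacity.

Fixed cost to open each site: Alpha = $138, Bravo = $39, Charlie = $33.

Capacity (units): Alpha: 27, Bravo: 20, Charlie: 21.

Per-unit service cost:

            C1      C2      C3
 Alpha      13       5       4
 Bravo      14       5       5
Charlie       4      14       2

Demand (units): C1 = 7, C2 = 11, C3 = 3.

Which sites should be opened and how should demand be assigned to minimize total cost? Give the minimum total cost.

Minimum total cost: 161

Open {Bravo, Charlie}: C1→Charlie 4·7=28, C2→Bravo 5·11=55, C3→Charlie 2·3=6.
Loads: Bravo carries 11/20, Charlie carries 10/21. Service 89; fixed 72; total 161.
Next best feasible plan costs 170.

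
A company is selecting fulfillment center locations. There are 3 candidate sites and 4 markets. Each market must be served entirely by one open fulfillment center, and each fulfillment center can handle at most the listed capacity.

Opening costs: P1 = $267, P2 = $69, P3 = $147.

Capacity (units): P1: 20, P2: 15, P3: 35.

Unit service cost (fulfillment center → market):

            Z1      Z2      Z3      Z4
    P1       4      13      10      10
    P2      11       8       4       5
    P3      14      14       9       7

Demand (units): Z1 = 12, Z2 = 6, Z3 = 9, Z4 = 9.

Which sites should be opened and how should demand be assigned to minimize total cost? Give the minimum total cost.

Open {P2, P3}: Z1→P3 14·12=168, Z2→P2 8·6=48, Z3→P2 4·9=36, Z4→P3 7·9=63.
Loads: P2 carries 15/15, P3 carries 21/35. Service 315; fixed 216; total 531.
Next best feasible plan costs 558.

Minimum total cost: 531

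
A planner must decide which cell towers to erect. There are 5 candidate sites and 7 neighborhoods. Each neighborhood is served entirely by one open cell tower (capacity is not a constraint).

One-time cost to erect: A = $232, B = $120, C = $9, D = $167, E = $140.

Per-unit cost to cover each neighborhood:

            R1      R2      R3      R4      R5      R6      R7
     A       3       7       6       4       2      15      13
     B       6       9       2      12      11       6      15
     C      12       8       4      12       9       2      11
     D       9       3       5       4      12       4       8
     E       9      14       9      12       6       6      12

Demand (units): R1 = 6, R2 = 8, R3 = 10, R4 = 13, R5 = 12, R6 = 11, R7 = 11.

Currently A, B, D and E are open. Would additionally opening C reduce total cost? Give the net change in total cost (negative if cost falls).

Current service cost with {A, B, D, E}: 270.
Adding C: each neighborhood re-picks its cheapest; new service cost 248, saving 22.
Extra fixed cost: 9. Net change = 9 − 22 = -13.
(Totals: 929 → 916.)

Yes — net change −13 (cost falls by 13).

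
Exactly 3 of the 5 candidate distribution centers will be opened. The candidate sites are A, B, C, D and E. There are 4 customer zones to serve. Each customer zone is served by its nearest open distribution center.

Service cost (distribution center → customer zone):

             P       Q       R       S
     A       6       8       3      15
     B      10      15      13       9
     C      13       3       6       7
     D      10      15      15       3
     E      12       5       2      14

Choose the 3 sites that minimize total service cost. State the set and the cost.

With exactly 3 open, each customer zone uses its cheapest among the chosen.
{A, C, D}: P→A 6, Q→C 3, R→A 3, S→D 3. Service cost 15.
{A, D, E}: service cost 16
{A, C, E}: service cost 18
Among all 10 size-3 choices, {A, C, D} is lowest.

Choose A, C and D; total service cost 15.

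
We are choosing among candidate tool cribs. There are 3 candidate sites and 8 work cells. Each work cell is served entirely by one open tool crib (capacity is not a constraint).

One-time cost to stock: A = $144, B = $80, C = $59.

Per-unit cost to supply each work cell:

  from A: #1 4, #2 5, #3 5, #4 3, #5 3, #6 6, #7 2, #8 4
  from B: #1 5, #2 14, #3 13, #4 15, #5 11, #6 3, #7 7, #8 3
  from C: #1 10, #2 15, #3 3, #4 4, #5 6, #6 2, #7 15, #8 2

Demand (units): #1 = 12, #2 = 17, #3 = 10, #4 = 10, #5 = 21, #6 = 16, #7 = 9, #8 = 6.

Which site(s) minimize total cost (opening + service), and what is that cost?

Open A and C; minimum total cost 521.

For any fixed open set, each work cell goes to its cheapest open site; total = fixed + service.
{A, C}: #1→A 4·12=48, #2→A 5·17=85, #3→C 3·10=30, #4→A 3·10=30, #5→A 3·21=63, #6→C 2·16=32, #7→A 2·9=18, #8→C 2·6=12. Service 318; fixed 203; total 521.
{A}: service 414 + fixed 144 = 558
{A, B}: #1→A 4·12=48, #2→A 5·17=85, #3→A 5·10=50, #4→A 3·10=30, #5→A 3·21=63, #6→B 3·16=48, #7→A 2·9=18, #8→B 3·6=18. Service 360; fixed 224; total 584.
{A, B, C}: service 318 + fixed 283 = 601
No other subset beats 521.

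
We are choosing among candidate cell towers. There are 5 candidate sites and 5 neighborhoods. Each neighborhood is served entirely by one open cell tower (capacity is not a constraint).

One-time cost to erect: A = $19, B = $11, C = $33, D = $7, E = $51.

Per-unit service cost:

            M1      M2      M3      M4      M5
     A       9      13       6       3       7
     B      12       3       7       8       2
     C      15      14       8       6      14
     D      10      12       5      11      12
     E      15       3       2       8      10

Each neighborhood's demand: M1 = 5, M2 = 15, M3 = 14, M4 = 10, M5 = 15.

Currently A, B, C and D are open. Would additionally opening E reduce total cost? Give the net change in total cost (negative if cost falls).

No — net change +9 (cost rises by 9).

Current service cost with {A, B, C, D}: 220.
Adding E: each neighborhood re-picks its cheapest; new service cost 178, saving 42.
Extra fixed cost: 51. Net change = 51 − 42 = 9.
(Totals: 290 → 299.)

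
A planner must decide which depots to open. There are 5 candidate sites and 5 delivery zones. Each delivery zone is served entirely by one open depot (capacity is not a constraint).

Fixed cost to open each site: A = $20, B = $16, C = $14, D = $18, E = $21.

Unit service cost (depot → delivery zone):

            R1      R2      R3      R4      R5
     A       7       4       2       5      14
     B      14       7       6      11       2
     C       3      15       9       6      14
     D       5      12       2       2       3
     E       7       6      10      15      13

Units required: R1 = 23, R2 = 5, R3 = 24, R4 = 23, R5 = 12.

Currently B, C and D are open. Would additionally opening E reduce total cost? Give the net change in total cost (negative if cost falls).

No — net change +16 (cost rises by 16).

Current service cost with {B, C, D}: 222.
Adding E: each delivery zone re-picks its cheapest; new service cost 217, saving 5.
Extra fixed cost: 21. Net change = 21 − 5 = 16.
(Totals: 270 → 286.)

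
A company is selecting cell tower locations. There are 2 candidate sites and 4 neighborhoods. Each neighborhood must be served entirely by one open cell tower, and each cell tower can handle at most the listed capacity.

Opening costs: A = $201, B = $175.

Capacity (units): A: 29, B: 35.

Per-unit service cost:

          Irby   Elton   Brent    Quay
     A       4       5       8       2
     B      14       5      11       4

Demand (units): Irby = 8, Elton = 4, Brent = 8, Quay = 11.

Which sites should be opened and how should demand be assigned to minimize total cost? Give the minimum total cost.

Open {B}: Irby→B 14·8=112, Elton→B 5·4=20, Brent→B 11·8=88, Quay→B 4·11=44.
Loads: B carries 31/35. Service 264; fixed 175; total 439.
Next best feasible plan costs 514.

Minimum total cost: 439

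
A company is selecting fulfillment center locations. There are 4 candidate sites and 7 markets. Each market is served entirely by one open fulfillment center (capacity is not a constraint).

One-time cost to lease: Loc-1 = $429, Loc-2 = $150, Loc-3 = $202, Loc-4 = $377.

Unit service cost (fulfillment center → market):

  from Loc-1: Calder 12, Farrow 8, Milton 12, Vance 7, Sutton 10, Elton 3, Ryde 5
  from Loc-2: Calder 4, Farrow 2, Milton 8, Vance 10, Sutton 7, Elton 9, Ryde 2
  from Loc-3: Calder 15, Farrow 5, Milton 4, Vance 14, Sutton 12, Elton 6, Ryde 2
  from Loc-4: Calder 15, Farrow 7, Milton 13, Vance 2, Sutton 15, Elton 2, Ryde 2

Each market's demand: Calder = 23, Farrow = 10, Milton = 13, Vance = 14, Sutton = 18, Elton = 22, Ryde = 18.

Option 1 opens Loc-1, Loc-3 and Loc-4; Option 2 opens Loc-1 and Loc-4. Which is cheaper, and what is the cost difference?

Option 2 is cheaper by 78.

Option 1: {Loc-1, Loc-3, Loc-4}: Calder→Loc-1 12·23=276, Farrow→Loc-3 5·10=50, Milton→Loc-3 4·13=52, Vance→Loc-4 2·14=28, Sutton→Loc-1 10·18=180, Elton→Loc-4 2·22=44, Ryde→Loc-3 2·18=36. Service 666; fixed 1008; total 1674.
Option 2: {Loc-1, Loc-4}: Calder→Loc-1 12·23=276, Farrow→Loc-4 7·10=70, Milton→Loc-1 12·13=156, Vance→Loc-4 2·14=28, Sutton→Loc-1 10·18=180, Elton→Loc-4 2·22=44, Ryde→Loc-4 2·18=36. Service 790; fixed 806; total 1596.
Difference: |1674 − 1596| = 78.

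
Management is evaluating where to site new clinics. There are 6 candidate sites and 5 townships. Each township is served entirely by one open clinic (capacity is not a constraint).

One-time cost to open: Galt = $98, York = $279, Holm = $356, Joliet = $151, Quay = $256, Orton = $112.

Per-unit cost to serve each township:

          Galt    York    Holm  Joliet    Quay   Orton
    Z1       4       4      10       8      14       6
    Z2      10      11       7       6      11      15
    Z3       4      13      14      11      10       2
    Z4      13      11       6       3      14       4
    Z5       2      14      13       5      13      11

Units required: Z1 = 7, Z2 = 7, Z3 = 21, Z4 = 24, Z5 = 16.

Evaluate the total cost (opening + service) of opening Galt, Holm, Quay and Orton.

Each township is assigned to its cheapest site among the open ones.
{Galt, Holm, Quay, Orton}: Z1→Galt 4·7=28, Z2→Holm 7·7=49, Z3→Orton 2·21=42, Z4→Orton 4·24=96, Z5→Galt 2·16=32. Service 247; fixed 822; total 1069.

Total cost: 1069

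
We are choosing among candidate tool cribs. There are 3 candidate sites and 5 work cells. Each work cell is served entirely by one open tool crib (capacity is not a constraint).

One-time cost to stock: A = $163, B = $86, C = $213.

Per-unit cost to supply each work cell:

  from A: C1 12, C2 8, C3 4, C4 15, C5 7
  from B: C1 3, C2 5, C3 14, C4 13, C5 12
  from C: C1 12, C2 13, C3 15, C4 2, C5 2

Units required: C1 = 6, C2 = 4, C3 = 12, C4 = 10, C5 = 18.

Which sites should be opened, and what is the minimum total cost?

Open B and C; minimum total cost 561.

For any fixed open set, each work cell goes to its cheapest open site; total = fixed + service.
{B, C}: C1→B 3·6=18, C2→B 5·4=20, C3→B 14·12=168, C4→C 2·10=20, C5→C 2·18=36. Service 262; fixed 299; total 561.
{C}: service 360 + fixed 213 = 573
{A, C}: service 208 + fixed 376 = 584
{A, B, C}: C1→B 3·6=18, C2→B 5·4=20, C3→A 4·12=48, C4→C 2·10=20, C5→C 2·18=36. Service 142; fixed 462; total 604.
No other subset beats 561.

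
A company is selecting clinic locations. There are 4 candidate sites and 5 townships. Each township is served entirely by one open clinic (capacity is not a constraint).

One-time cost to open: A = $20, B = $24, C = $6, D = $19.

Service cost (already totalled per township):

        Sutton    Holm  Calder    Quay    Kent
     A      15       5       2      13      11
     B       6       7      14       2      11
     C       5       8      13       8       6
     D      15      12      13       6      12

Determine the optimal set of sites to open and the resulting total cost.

For any fixed open set, each township goes to its cheapest open site; total = fixed + service.
{C}: Sutton→C 5, Holm→C 8, Calder→C 13, Quay→C 8, Kent→C 6. Service 40; fixed 6; total 46.
{A, C}: service 26 + fixed 26 = 52
{B, C}: service 33 + fixed 30 = 63
{A, B, C, D}: service 20 + fixed 69 = 89
No other subset beats 46.

Open C only; minimum total cost 46.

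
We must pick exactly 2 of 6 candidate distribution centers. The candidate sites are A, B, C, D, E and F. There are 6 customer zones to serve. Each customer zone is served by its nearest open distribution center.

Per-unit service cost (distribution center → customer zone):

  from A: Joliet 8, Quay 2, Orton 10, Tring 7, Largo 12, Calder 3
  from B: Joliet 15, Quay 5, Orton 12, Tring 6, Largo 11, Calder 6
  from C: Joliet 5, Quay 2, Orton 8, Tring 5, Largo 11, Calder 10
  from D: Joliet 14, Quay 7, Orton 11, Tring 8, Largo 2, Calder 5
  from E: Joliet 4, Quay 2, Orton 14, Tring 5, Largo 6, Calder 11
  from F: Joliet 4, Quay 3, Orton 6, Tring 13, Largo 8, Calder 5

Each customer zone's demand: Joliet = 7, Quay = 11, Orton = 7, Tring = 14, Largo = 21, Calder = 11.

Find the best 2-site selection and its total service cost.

Choose C and D; total service cost 280.

With exactly 2 open, each customer zone uses its cheapest among the chosen.
{C, D}: Joliet→C 5·7=35, Quay→C 2·11=22, Orton→C 8·7=56, Tring→C 5·14=70, Largo→D 2·21=42, Calder→D 5·11=55. Service cost 280.
{D, E}: service cost 294
{D, F}: service cost 312
Among all 15 size-2 choices, {C, D} is lowest.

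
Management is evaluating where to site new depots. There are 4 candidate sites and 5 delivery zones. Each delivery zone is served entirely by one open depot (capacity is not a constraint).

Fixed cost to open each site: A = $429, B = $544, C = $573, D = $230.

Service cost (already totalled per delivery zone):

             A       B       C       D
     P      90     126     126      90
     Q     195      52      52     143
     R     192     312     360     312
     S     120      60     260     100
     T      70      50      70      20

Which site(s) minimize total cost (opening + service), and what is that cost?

Open D only; minimum total cost 895.

For any fixed open set, each delivery zone goes to its cheapest open site; total = fixed + service.
{D}: P→D 90, Q→D 143, R→D 312, S→D 100, T→D 20. Service 665; fixed 230; total 895.
{A}: service 667 + fixed 429 = 1096
{B}: P→B 126, Q→B 52, R→B 312, S→B 60, T→B 50. Service 600; fixed 544; total 1144.
{A, B, C, D}: service 414 + fixed 1776 = 2190
No other subset beats 895.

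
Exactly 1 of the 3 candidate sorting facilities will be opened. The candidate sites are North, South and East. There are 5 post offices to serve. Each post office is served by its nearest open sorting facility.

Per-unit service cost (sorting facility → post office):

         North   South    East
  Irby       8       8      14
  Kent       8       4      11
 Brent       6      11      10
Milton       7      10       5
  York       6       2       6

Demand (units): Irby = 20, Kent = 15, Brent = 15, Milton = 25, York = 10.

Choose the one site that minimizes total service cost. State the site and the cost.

With exactly 1 open, each post office uses its cheapest among the chosen.
{North}: Irby→North 8·20=160, Kent→North 8·15=120, Brent→North 6·15=90, Milton→North 7·25=175, York→North 6·10=60. Service cost 605.
{South}: service cost 655
{East}: service cost 780
Among all 3 size-1 choices, {North} is lowest.

Choose North only; total service cost 605.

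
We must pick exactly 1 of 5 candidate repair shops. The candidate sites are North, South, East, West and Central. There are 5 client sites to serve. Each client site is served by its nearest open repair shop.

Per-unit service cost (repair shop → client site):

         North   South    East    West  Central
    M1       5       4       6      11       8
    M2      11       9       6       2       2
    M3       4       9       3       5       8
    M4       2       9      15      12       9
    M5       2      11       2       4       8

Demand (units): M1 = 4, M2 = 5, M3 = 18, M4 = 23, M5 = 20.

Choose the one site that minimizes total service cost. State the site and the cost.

With exactly 1 open, each client site uses its cheapest among the chosen.
{North}: M1→North 5·4=20, M2→North 11·5=55, M3→North 4·18=72, M4→North 2·23=46, M5→North 2·20=40. Service cost 233.
{East}: service cost 493
{West}: service cost 500
Among all 5 size-1 choices, {North} is lowest.

Choose North only; total service cost 233.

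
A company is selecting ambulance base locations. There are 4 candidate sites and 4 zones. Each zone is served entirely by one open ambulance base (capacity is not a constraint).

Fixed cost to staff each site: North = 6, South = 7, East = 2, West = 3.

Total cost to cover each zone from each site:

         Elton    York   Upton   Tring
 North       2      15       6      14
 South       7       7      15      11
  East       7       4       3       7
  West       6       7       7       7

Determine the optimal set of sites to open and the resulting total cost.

Open East only; minimum total cost 23.

For any fixed open set, each zone goes to its cheapest open site; total = fixed + service.
{East}: Elton→East 7, York→East 4, Upton→East 3, Tring→East 7. Service 21; fixed 2; total 23.
{North, East}: service 16 + fixed 8 = 24
{East, West}: Elton→West 6, York→East 4, Upton→East 3, Tring→East 7. Service 20; fixed 5; total 25.
{North, South, East, West}: Elton→North 2, York→East 4, Upton→East 3, Tring→East 7. Service 16; fixed 18; total 34.
No other subset beats 23.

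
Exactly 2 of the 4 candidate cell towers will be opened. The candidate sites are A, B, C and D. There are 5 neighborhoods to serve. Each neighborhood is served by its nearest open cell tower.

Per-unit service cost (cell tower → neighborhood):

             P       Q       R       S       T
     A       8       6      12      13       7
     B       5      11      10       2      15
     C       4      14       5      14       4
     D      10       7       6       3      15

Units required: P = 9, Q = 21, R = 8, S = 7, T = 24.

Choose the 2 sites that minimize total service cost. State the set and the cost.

Choose C and D; total service cost 340.

With exactly 2 open, each neighborhood uses its cheapest among the chosen.
{C, D}: P→C 4·9=36, Q→D 7·21=147, R→C 5·8=40, S→D 3·7=21, T→C 4·24=96. Service cost 340.
{A, C}: service cost 389
{B, C}: service cost 417
Among all 6 size-2 choices, {C, D} is lowest.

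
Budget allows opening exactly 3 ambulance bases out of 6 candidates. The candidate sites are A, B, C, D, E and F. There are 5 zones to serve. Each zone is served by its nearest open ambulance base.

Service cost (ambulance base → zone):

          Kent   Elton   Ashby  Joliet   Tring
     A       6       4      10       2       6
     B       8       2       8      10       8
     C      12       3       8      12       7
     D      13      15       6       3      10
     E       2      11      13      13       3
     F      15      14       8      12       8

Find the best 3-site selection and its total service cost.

With exactly 3 open, each zone uses its cheapest among the chosen.
{B, D, E}: Kent→E 2, Elton→B 2, Ashby→D 6, Joliet→D 3, Tring→E 3. Service cost 16.
{A, B, E}: service cost 17
{A, D, E}: service cost 17
Among all 20 size-3 choices, {B, D, E} is lowest.

Choose B, D and E; total service cost 16.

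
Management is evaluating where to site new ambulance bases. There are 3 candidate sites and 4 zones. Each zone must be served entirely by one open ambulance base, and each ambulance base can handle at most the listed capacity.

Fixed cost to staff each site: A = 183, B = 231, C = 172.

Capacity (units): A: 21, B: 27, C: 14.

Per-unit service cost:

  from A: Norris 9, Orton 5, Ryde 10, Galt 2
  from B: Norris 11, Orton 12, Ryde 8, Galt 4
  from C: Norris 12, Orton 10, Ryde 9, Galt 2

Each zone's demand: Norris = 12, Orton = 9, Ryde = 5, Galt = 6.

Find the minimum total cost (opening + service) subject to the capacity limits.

Minimum total cost: 565

Open {A, C}: Norris→A 9·12=108, Orton→A 5·9=45, Ryde→C 9·5=45, Galt→C 2·6=12.
Loads: A carries 21/21, C carries 11/14. Service 210; fixed 355; total 565.
Next best feasible plan costs 606.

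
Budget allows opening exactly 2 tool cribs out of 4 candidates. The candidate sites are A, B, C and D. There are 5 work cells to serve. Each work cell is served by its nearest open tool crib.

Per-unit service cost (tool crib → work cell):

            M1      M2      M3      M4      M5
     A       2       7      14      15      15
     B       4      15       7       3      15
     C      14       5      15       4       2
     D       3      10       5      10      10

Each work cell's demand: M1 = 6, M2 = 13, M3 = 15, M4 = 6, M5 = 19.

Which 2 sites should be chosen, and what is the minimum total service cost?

Choose C and D; total service cost 220.

With exactly 2 open, each work cell uses its cheapest among the chosen.
{C, D}: M1→D 3·6=18, M2→C 5·13=65, M3→D 5·15=75, M4→C 4·6=24, M5→C 2·19=38. Service cost 220.
{B, C}: service cost 250
{A, C}: service cost 349
Among all 6 size-2 choices, {C, D} is lowest.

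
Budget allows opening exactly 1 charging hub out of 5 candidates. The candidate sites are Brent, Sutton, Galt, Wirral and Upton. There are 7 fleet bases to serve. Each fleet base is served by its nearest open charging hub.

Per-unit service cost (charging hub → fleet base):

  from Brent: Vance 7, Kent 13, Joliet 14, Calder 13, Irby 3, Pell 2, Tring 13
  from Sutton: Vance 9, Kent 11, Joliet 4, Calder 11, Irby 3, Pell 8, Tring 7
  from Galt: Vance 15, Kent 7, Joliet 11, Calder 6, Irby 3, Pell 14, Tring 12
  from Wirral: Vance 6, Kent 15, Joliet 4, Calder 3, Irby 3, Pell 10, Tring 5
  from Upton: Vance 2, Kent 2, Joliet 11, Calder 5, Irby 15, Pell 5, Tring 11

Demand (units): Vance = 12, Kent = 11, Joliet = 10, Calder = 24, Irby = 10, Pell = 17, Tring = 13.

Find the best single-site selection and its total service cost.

Choose Wirral only; total service cost 614.

With exactly 1 open, each fleet base uses its cheapest among the chosen.
{Wirral}: Vance→Wirral 6·12=72, Kent→Wirral 15·11=165, Joliet→Wirral 4·10=40, Calder→Wirral 3·24=72, Irby→Wirral 3·10=30, Pell→Wirral 10·17=170, Tring→Wirral 5·13=65. Service cost 614.
{Upton}: service cost 654
{Sutton}: service cost 790
Among all 5 size-1 choices, {Wirral} is lowest.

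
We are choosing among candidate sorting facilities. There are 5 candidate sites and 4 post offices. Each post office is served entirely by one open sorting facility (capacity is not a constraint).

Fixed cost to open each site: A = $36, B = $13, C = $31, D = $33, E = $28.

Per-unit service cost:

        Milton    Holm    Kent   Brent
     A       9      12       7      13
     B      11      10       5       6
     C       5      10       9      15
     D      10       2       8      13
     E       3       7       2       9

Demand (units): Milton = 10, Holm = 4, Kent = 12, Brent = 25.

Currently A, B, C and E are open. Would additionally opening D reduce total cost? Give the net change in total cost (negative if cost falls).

Current service cost with {A, B, C, E}: 232.
Adding D: each post office re-picks its cheapest; new service cost 212, saving 20.
Extra fixed cost: 33. Net change = 33 − 20 = 13.
(Totals: 340 → 353.)

No — net change +13 (cost rises by 13).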